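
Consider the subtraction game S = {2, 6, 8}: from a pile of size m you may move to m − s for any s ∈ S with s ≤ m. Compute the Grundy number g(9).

2

Grundy values for subtraction set {2, 6, 8}:
g(0) = mex{} = 0
g(1) = mex{} = 0
g(2) = mex{0} = 1
g(3) = mex{0} = 1
g(4) = mex{1} = 0
g(5) = mex{1} = 0
g(6) = mex{0} = 1
g(7) = mex{0} = 1
g(8) = mex{0,1} = 2
g(9) = mex{0,1} = 2
So g(9) = 2.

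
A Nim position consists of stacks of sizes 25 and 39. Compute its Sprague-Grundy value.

62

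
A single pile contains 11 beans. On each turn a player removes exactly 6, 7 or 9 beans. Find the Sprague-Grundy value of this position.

1

Build the Grundy sequence with g(k) = mex{g(k−s) : s ∈ {6, 7, 9}, s ≤ k}:
g(0) = mex{} = 0
g(1) = mex{} = 0
g(2) = mex{} = 0
g(3) = mex{} = 0
g(4) = mex{} = 0
g(5) = mex{} = 0
g(6) = mex{0} = 1
g(7) = mex{0} = 1
g(8) = mex{0} = 1
g(9) = mex{0} = 1
g(10) = mex{0} = 1
g(11) = mex{0} = 1
So g(11) = 1.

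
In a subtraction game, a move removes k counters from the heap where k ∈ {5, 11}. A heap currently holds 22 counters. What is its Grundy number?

1

Compute g(0), g(1), … for moves {5, 11}:
k:     0  1  2  3  4  5  6  7  8  9 10 11 12 13 14 15 16 17 18 19 20 21 22
g(k):  0  0  0  0  0  1  1  1  1  1  0  2  2  2  2  1  0  0  0  0  0  1  1
So g(22) = 1.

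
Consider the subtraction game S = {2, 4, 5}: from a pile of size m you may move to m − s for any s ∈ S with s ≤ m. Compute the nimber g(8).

Build the Grundy sequence with g(k) = mex{g(k−s) : s ∈ {2, 4, 5}, s ≤ k}:
g(0) = mex{} = 0
g(1) = mex{} = 0
g(2) = mex{0} = 1
g(3) = mex{0} = 1
g(4) = mex{0,1} = 2
g(5) = mex{0,1} = 2
g(6) = mex{0,1,2} = 3
g(7) = mex{1,2} = 0
g(8) = mex{1,2,3} = 0
So g(8) = 0.

0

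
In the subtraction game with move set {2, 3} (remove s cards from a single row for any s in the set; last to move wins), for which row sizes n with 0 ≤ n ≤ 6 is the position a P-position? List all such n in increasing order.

0, 1, 5, 6

Build the Grundy sequence with g(k) = mex{g(k−s) : s ∈ {2, 3}, s ≤ k}:
g(0) = mex{} = 0
g(1) = mex{} = 0
g(2) = mex{0} = 1
g(3) = mex{0} = 1
g(4) = mex{0,1} = 2
g(5) = mex{1} = 0
g(6) = mex{1,2} = 0
The P-positions (g = 0) in 0..6 are 0, 1, 5, 6.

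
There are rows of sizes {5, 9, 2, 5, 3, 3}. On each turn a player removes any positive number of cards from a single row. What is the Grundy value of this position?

11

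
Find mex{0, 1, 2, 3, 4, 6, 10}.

5

The values 0, 1, 2, 3, 4 are all present; 5 is the first non-negative integer missing from the set.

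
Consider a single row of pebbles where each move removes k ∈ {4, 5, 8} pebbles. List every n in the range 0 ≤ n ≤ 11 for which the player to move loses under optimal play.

0, 1, 2, 3

Compute g(0), g(1), … for moves {4, 5, 8}:
k:     0  1  2  3  4  5  6  7  8  9 10 11
g(k):  0  0  0  0  1  1  1  1  2  2  2  2
The P-positions (g = 0) in 0..11 are 0, 1, 2, 3.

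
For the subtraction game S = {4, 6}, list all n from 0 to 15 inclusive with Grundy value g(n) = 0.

0, 1, 2, 3, 10, 11, 12, 13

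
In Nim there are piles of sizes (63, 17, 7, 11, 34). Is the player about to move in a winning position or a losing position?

Losing position

Compute the nim-sum pairwise:
63 ^ 17 = 46
46 ^ 7 = 41
41 ^ 11 = 34
34 ^ 34 = 0
The nim-sum is 0, so this is a P-position: the player to move is in a losing position under optimal play.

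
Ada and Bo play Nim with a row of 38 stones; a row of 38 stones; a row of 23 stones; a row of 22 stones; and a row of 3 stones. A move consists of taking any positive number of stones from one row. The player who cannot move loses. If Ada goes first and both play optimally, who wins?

Ada wins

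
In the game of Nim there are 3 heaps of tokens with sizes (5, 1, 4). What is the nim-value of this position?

0

Nim-sum: 5 ⊕ 1 ⊕ 4 = 0.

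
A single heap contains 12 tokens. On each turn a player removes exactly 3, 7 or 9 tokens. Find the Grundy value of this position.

Compute g(0), g(1), … for moves {3, 7, 9}:
g(0) = mex{} = 0
g(1) = mex{} = 0
g(2) = mex{} = 0
g(3) = mex{0} = 1
g(4) = mex{0} = 1
g(5) = mex{0} = 1
g(6) = mex{1} = 0
g(7) = mex{0,1} = 2
g(8) = mex{0,1} = 2
g(9) = mex{0} = 1
g(10) = mex{0,1,2} = 3
g(11) = mex{0,1,2} = 3
g(12) = mex{1} = 0
So g(12) = 0.

0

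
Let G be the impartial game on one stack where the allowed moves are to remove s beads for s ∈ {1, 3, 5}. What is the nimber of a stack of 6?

0

Grundy values for subtraction set {1, 3, 5}:
k:     0  1  2  3  4  5  6
g(k):  0  1  0  1  0  1  0
So g(6) = 0.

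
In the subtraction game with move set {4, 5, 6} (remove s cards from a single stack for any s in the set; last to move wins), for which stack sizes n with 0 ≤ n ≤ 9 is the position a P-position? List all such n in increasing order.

0, 1, 2, 3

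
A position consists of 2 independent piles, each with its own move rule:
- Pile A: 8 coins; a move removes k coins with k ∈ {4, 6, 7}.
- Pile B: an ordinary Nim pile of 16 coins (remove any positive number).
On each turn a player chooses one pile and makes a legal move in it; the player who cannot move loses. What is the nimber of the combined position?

18

Grundy values for pile A (subtraction set {4, 6, 7}):
k:     0  1  2  3  4  5  6  7  8
g(k):  0  0  0  0  1  1  1  1  2
So g(8) = 2.
Pile B is a plain Nim pile of size 16, so its Grundy value is 16.
By the Sprague-Grundy theorem, the Grundy value of a sum of independent games is the XOR of the component values.
Combined value = 2 XOR 16 = 18.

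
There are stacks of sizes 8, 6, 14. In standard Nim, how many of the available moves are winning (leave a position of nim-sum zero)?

0

Nim-sum: 8 ^ 6 ^ 14 = 0.
The nim-sum is already 0, so every move leaves a nonzero nim-sum — there are no winning moves.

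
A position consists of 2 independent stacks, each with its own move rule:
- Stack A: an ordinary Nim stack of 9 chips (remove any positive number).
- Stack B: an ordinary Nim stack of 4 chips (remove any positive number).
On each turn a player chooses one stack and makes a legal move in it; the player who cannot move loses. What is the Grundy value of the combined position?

13

Stack A is a plain Nim stack of size 9, so its Grundy value is 9.
Stack B is a plain Nim stack of size 4, so its Grundy value is 4.
By the Sprague-Grundy theorem, the Grundy value of a sum of independent games is the XOR of the component values.
Combined value = 9 ⊕ 4 = 13.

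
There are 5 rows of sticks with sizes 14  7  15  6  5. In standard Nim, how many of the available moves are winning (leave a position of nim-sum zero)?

5

In binary:
  1110  (14)
  0111  (7)
  1111  (15)
  0110  (6)
  0101  (5)
  ----
  0101  (5)
The overall nim-sum is X = 5. A row of size p has a winning move iff p XOR X < p (reduce it to p XOR X).
  14: 14 XOR 5 = 11 < 14 — winning move (to 11).
  7: 7 XOR 5 = 2 < 7 — winning move (to 2).
  15: 15 XOR 5 = 10 < 15 — winning move (to 10).
  6: 6 XOR 5 = 3 < 6 — winning move (to 3).
  5: 5 XOR 5 = 0 < 5 — winning move (to 0).
That gives 5 winning moves.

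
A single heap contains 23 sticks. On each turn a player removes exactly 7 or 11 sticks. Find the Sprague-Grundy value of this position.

Build the Grundy sequence with g(k) = mex{g(k−s) : s ∈ {7, 11}, s ≤ k}:
k:     0  1  2  3  4  5  6  7  8  9 10 11 12 13 14 15 16 17 18 19 20 21 22 23
g(k):  0  0  0  0  0  0  0  1  1  1  1  1  1  1  2  2  2  2  0  0  0  0  0  0
So g(23) = 0.

0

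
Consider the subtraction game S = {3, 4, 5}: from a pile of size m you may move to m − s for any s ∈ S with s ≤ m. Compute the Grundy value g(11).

1

Grundy values for subtraction set {3, 4, 5}:
g(0) = mex{} = 0
g(1) = mex{} = 0
g(2) = mex{} = 0
g(3) = mex{0} = 1
g(4) = mex{0} = 1
g(5) = mex{0} = 1
g(6) = mex{0,1} = 2
g(7) = mex{0,1} = 2
g(8) = mex{1} = 0
g(9) = mex{1,2} = 0
g(10) = mex{1,2} = 0
g(11) = mex{0,2} = 1
So g(11) = 1.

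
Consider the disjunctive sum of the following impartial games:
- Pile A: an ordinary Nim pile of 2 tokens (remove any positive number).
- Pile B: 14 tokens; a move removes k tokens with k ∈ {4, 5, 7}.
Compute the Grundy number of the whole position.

Pile A is a plain Nim pile of size 2, so its Grundy value is 2.
Grundy values for pile B (subtraction set {4, 5, 7}):
k:     0  1  2  3  4  5  6  7  8  9 10 11 12 13 14
g(k):  0  0  0  0  1  1  1  1  2  2  2  0  0  0  0
So g(14) = 0.
By the Sprague-Grundy theorem, the Grundy value of a sum of independent games is the XOR of the component values.
Combined value = 2 XOR 0 = 2.

2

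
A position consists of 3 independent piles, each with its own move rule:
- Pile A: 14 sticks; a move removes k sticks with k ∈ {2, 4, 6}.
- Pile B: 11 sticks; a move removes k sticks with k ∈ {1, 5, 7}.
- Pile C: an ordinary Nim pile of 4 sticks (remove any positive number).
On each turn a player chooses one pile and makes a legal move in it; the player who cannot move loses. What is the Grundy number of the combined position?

Grundy values for pile A (subtraction set {2, 4, 6}):
g(0) = mex{} = 0
g(1) = mex{} = 0
g(2) = mex{0} = 1
g(3) = mex{0} = 1
g(4) = mex{0,1} = 2
g(5) = mex{0,1} = 2
g(6) = mex{0,1,2} = 3
g(7) = mex{0,1,2} = 3
g(8) = mex{1,2,3} = 0
g(9) = mex{1,2,3} = 0
g(10) = mex{0,2,3} = 1
g(11) = mex{0,2,3} = 1
g(12) = mex{0,1,3} = 2
g(13) = mex{0,1,3} = 2
g(14) = mex{0,1,2} = 3
So g(14) = 3.
Grundy values for pile B (subtraction set {1, 5, 7}):
k:     0  1  2  3  4  5  6  7  8  9 10 11
g(k):  0  1  0  1  0  1  0  1  0  1  0  1
So g(11) = 1.
Pile C is a plain Nim pile of size 4, so its Grundy value is 4.
The value of a disjunctive sum is the nim-sum of the parts.
Combined value = 3 XOR 1 XOR 4 = 6.

6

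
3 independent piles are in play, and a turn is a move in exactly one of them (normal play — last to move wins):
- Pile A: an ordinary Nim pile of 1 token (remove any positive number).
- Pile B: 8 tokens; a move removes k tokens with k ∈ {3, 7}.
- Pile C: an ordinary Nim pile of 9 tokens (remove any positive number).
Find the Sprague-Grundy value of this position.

10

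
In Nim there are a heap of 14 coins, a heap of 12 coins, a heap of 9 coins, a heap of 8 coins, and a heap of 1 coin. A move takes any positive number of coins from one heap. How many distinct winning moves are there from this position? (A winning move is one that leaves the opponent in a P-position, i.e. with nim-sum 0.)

1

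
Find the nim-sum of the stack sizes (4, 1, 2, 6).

Compute the nim-sum pairwise:
4 ⊕ 1 = 5
5 ⊕ 2 = 7
7 ⊕ 6 = 1

1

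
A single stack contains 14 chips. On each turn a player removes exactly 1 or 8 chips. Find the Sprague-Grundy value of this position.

Compute g(0), g(1), … for moves {1, 8}:
k:     0  1  2  3  4  5  6  7  8  9 10 11 12 13 14
g(k):  0  1  0  1  0  1  0  1  2  0  1  0  1  0  1
So g(14) = 1.

1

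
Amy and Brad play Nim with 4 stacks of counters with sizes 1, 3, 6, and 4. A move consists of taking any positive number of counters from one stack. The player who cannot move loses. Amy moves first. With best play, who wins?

Brad wins

Compute the nim-sum pairwise:
1 ⊕ 3 = 2
2 ⊕ 6 = 4
4 ⊕ 4 = 0
The nim-sum is 0, so this is a P-position: the player to move is in a losing position under optimal play; Amy is about to move from it and so loses — Brad wins.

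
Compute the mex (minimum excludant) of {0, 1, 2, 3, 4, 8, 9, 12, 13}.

The values 0, 1, 2, 3, 4 are all present; 5 is the first non-negative integer missing from the set.

5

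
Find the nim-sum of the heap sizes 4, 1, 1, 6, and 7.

5

Bitwise XOR of the heap sizes:
  100  (4)
  001  (1)
  001  (1)
  110  (6)
  111  (7)
  ---
  101  (5)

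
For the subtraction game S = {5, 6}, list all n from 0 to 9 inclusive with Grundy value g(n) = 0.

0, 1, 2, 3, 4

Grundy values for subtraction set {5, 6}:
k:     0  1  2  3  4  5  6  7  8  9
g(k):  0  0  0  0  0  1  1  1  1  1
The P-positions (g = 0) in 0..9 are 0, 1, 2, 3, 4.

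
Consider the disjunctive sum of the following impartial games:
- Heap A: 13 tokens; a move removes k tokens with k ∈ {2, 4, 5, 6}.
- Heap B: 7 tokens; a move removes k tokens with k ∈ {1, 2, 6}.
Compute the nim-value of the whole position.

Grundy values for heap A (subtraction set {2, 4, 5, 6}):
g(0) = mex{} = 0
g(1) = mex{} = 0
g(2) = mex{0} = 1
g(3) = mex{0} = 1
g(4) = mex{0,1} = 2
g(5) = mex{0,1} = 2
g(6) = mex{0,1,2} = 3
g(7) = mex{0,1,2} = 3
g(8) = mex{1,2,3} = 0
g(9) = mex{1,2,3} = 0
g(10) = mex{0,2,3} = 1
g(11) = mex{0,2,3} = 1
g(12) = mex{0,1,3} = 2
g(13) = mex{0,1,3} = 2
So g(13) = 2.
For heap B, compute g(0), g(1), … with moves {1, 2, 6}:
k:     0  1  2  3  4  5  6  7
g(k):  0  1  2  0  1  2  3  0
So g(7) = 0.
By the Sprague-Grundy theorem, the Grundy value of a sum of independent games is the XOR of the component values.
Combined value = 2 XOR 0 = 2.

2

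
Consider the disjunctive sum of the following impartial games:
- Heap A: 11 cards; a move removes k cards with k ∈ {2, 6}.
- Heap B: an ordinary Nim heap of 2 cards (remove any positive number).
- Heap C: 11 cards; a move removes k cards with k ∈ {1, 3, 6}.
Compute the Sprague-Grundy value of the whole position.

Grundy values for heap A (subtraction set {2, 6}):
g(0) = mex{} = 0
g(1) = mex{} = 0
g(2) = mex{0} = 1
g(3) = mex{0} = 1
g(4) = mex{1} = 0
g(5) = mex{1} = 0
g(6) = mex{0} = 1
g(7) = mex{0} = 1
g(8) = mex{1} = 0
g(9) = mex{1} = 0
g(10) = mex{0} = 1
g(11) = mex{0} = 1
So g(11) = 1.
Heap B is a plain Nim heap of size 2, so its Grundy value is 2.
For heap C, compute g(0), g(1), … with moves {1, 3, 6}:
k:     0  1  2  3  4  5  6  7  8  9 10 11
g(k):  0  1  0  1  0  1  2  3  2  0  1  0
So g(11) = 0.
The value of a disjunctive sum is the nim-sum of the parts.
Combined value = 1 ⊕ 2 ⊕ 0 = 3.

3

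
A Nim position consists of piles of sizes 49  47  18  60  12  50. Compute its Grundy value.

14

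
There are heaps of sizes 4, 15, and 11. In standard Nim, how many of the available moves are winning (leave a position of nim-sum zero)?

0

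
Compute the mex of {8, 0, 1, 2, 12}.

3

The values 0, 1, 2 are all present; 3 is the first non-negative integer missing from the set.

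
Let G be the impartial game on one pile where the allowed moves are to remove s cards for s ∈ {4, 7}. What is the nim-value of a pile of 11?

Compute g(0), g(1), … for moves {4, 7}:
k:     0  1  2  3  4  5  6  7  8  9 10 11
g(k):  0  0  0  0  1  1  1  1  2  2  2  0
So g(11) = 0.

0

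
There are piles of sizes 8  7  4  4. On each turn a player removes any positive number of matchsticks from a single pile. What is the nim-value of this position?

Nim-sum: 8 ^ 7 ^ 4 ^ 4 = 15.

15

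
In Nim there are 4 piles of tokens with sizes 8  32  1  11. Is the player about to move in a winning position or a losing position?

Winning position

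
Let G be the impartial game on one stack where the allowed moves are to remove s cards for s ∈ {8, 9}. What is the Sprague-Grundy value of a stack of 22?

0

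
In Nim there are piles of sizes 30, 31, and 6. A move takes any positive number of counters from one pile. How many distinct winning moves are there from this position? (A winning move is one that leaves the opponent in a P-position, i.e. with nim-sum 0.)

3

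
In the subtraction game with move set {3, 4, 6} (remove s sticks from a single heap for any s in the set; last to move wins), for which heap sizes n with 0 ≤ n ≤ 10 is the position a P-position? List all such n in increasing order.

Build the Grundy sequence with g(k) = mex{g(k−s) : s ∈ {3, 4, 6}, s ≤ k}:
g(0) = mex{} = 0
g(1) = mex{} = 0
g(2) = mex{} = 0
g(3) = mex{0} = 1
g(4) = mex{0} = 1
g(5) = mex{0} = 1
g(6) = mex{0,1} = 2
g(7) = mex{0,1} = 2
g(8) = mex{0,1} = 2
g(9) = mex{1,2} = 0
g(10) = mex{1,2} = 0
The P-positions (g = 0) in 0..10 are 0, 1, 2, 9, 10.

0, 1, 2, 9, 10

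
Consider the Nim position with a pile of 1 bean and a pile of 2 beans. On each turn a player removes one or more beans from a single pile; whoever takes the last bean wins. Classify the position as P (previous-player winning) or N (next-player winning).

Nim-sum: 1 XOR 2 = 3.
The nim-sum is 3 ≠ 0, so this is an N-position: the player to move can win.

N-position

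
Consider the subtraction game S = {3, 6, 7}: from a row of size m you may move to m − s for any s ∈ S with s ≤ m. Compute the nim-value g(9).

3

Build the Grundy sequence with g(k) = mex{g(k−s) : s ∈ {3, 6, 7}, s ≤ k}:
g(0) = mex{} = 0
g(1) = mex{} = 0
g(2) = mex{} = 0
g(3) = mex{0} = 1
g(4) = mex{0} = 1
g(5) = mex{0} = 1
g(6) = mex{0,1} = 2
g(7) = mex{0,1} = 2
g(8) = mex{0,1} = 2
g(9) = mex{0,1,2} = 3
So g(9) = 3.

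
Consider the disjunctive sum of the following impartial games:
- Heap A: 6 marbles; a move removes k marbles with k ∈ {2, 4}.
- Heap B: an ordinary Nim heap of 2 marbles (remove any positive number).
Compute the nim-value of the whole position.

2

Build the Grundy sequence for heap A with g(k) = mex{g(k−s) : s ∈ {2, 4}, s ≤ k}:
k:     0  1  2  3  4  5  6
g(k):  0  0  1  1  2  2  0
So g(6) = 0.
Heap B is a plain Nim heap of size 2, so its Grundy value is 2.
By the Sprague-Grundy theorem, the Grundy value of a sum of independent games is the XOR of the component values.
Combined value = 0 ⊕ 2 = 2.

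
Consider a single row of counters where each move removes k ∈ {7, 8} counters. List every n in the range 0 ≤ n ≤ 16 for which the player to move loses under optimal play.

0, 1, 2, 3, 4, 5, 6, 15, 16

Build the Grundy sequence with g(k) = mex{g(k−s) : s ∈ {7, 8}, s ≤ k}:
k:     0  1  2  3  4  5  6  7  8  9 10 11 12 13 14 15 16
g(k):  0  0  0  0  0  0  0  1  1  1  1  1  1  1  2  0  0
The P-positions (g = 0) in 0..16 are 0, 1, 2, 3, 4, 5, 6, 15, 16.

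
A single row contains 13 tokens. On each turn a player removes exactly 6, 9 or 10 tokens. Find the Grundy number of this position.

2

Compute g(0), g(1), … for moves {6, 9, 10}:
k:     0  1  2  3  4  5  6  7  8  9 10 11 12 13
g(k):  0  0  0  0  0  0  1  1  1  1  1  1  2  2
So g(13) = 2.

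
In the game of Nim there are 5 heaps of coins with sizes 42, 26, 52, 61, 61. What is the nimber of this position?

Nim-sum: 42 ⊕ 26 ⊕ 52 ⊕ 61 ⊕ 61 = 4.

4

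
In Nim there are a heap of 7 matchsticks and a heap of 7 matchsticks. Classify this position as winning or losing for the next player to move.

Losing position

Nim-sum: 7 ^ 7 = 0.
The nim-sum is 0, so this is a P-position: the player to move is in a losing position under optimal play.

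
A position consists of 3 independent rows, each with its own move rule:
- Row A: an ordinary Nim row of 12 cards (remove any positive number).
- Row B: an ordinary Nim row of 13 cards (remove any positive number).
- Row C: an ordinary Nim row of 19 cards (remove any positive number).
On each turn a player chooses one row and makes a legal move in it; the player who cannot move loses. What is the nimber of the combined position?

Row A is a plain Nim row of size 12, so its Grundy value is 12.
Row B is a plain Nim row of size 13, so its Grundy value is 13.
Row C is a plain Nim row of size 19, so its Grundy value is 19.
The value of a disjunctive sum is the nim-sum of the parts.
Combined value = 12 XOR 13 XOR 19 = 18.

18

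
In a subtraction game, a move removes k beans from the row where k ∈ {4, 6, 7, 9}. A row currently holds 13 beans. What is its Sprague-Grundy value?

Build the Grundy sequence with g(k) = mex{g(k−s) : s ∈ {4, 6, 7, 9}, s ≤ k}:
k:     0  1  2  3  4  5  6  7  8  9 10 11 12 13
g(k):  0  0  0  0  1  1  1  1  2  2  2  2  3  0
So g(13) = 0.

0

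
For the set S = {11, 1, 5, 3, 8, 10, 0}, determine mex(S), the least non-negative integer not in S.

2

The values 0, 1 are all present; 2 is the first non-negative integer missing from the set.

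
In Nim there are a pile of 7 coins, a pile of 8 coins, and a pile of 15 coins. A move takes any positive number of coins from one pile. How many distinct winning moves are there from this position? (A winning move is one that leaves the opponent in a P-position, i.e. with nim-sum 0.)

Nim-sum: 7 XOR 8 XOR 15 = 0.
The nim-sum is already 0, so every move leaves a nonzero nim-sum — there are no winning moves.

0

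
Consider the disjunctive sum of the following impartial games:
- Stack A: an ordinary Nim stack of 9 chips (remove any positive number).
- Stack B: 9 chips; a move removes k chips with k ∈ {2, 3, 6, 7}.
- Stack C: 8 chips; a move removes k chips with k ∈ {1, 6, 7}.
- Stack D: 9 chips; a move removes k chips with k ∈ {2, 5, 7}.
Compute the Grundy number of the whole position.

9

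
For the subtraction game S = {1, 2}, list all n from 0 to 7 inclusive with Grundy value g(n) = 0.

0, 3, 6

Compute g(0), g(1), … for moves {1, 2}:
k:     0  1  2  3  4  5  6  7
g(k):  0  1  2  0  1  2  0  1
The P-positions (g = 0) in 0..7 are 0, 3, 6.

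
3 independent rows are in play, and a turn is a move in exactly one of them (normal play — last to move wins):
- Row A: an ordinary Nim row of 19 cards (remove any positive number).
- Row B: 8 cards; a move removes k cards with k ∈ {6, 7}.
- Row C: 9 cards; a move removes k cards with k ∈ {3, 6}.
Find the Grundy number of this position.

Row A is a plain Nim row of size 19, so its Grundy value is 19.
Grundy values for row B (subtraction set {6, 7}):
k:     0  1  2  3  4  5  6  7  8
g(k):  0  0  0  0  0  0  1  1  1
So g(8) = 1.
Grundy values for row C (subtraction set {3, 6}):
k:     0  1  2  3  4  5  6  7  8  9
g(k):  0  0  0  1  1  1  2  2  2  0
So g(9) = 0.
By the Sprague-Grundy theorem, the Grundy value of a sum of independent games is the XOR of the component values.
Combined value = 19 ⊕ 1 ⊕ 0 = 18.

18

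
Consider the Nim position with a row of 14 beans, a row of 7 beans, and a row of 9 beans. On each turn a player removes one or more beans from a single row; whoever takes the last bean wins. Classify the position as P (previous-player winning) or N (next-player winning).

Nim-sum: 14 XOR 7 XOR 9 = 0.
The nim-sum is 0, so this is a P-position: the player to move is in a losing position under optimal play.

P-position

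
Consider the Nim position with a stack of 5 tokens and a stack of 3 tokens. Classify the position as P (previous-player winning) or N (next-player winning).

N-position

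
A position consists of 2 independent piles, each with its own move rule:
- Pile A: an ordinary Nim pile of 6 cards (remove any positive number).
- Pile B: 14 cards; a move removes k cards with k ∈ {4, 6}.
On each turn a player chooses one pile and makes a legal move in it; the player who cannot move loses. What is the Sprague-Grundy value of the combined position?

7

Pile A is a plain Nim pile of size 6, so its Grundy value is 6.
Grundy values for pile B (subtraction set {4, 6}):
k:     0  1  2  3  4  5  6  7  8  9 10 11 12 13 14
g(k):  0  0  0  0  1  1  1  1  2  2  0  0  0  0  1
So g(14) = 1.
By the Sprague-Grundy theorem, the Grundy value of a sum of independent games is the XOR of the component values.
Combined value = 6 XOR 1 = 7.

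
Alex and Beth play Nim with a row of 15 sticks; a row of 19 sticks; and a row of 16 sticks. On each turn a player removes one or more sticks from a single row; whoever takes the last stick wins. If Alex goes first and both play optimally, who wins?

Alex wins

Nim-sum: 15 ^ 19 ^ 16 = 12.
The nim-sum is 12 ≠ 0, so this is an N-position: the player to move can win; Alex has a winning move.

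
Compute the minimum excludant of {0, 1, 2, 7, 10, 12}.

3

The values 0, 1, 2 are all present; 3 is the first non-negative integer missing from the set.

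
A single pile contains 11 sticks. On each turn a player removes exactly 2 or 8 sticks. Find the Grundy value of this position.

Grundy values for subtraction set {2, 8}:
k:     0  1  2  3  4  5  6  7  8  9 10 11
g(k):  0  0  1  1  0  0  1  1  2  2  0  0
So g(11) = 0.

0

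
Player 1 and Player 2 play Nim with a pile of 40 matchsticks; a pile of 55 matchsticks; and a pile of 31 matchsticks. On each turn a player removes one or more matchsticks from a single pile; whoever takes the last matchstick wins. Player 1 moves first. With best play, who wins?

Player 2 wins

Nim-sum: 40 XOR 55 XOR 31 = 0.
The nim-sum is 0, so this is a P-position: the player to move is in a losing position under optimal play; Player 1 is about to move from it and so loses — Player 2 wins.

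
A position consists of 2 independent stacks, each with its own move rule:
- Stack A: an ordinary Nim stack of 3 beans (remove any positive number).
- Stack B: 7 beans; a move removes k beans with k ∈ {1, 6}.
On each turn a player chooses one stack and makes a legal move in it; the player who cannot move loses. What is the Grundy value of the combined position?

3

Stack A is a plain Nim stack of size 3, so its Grundy value is 3.
Build the Grundy sequence for stack B with g(k) = mex{g(k−s) : s ∈ {1, 6}, s ≤ k}:
g(0) = mex{} = 0
g(1) = mex{0} = 1
g(2) = mex{1} = 0
g(3) = mex{0} = 1
g(4) = mex{1} = 0
g(5) = mex{0} = 1
g(6) = mex{0,1} = 2
g(7) = mex{1,2} = 0
So g(7) = 0.
By the Sprague-Grundy theorem, the Grundy value of a sum of independent games is the XOR of the component values.
Combined value = 3 ⊕ 0 = 3.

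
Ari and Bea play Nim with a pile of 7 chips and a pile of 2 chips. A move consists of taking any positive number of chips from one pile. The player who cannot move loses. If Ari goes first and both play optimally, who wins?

In binary:
  111  (7)
  010  (2)
  ---
  101  (5)
The nim-sum is 5 ≠ 0, so this is an N-position: the player to move can win; Ari has a winning move.

Ari wins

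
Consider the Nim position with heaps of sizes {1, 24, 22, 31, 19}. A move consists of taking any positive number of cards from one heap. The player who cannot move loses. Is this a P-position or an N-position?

Compute the nim-sum pairwise:
1 ⊕ 24 = 25
25 ⊕ 22 = 15
15 ⊕ 31 = 16
16 ⊕ 19 = 3
The nim-sum is 3 ≠ 0, so this is an N-position: the player to move can win.

N-position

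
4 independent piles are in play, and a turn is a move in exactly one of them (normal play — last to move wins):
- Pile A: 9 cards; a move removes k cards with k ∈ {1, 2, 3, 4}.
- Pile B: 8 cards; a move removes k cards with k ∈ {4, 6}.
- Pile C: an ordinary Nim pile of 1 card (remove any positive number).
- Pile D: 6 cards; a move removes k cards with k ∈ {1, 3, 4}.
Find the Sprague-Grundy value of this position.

Build the Grundy sequence for pile A with g(k) = mex{g(k−s) : s ∈ {1, 2, 3, 4}, s ≤ k}:
k:     0  1  2  3  4  5  6  7  8  9
g(k):  0  1  2  3  4  0  1  2  3  4
So g(9) = 4.
Build the Grundy sequence for pile B with g(k) = mex{g(k−s) : s ∈ {4, 6}, s ≤ k}:
k:     0  1  2  3  4  5  6  7  8
g(k):  0  0  0  0  1  1  1  1  2
So g(8) = 2.
Pile C is a plain Nim pile of size 1, so its Grundy value is 1.
For pile D, compute g(0), g(1), … with moves {1, 3, 4}:
g(0) = mex{} = 0
g(1) = mex{0} = 1
g(2) = mex{1} = 0
g(3) = mex{0} = 1
g(4) = mex{0,1} = 2
g(5) = mex{0,1,2} = 3
g(6) = mex{0,1,3} = 2
So g(6) = 2.
By the Sprague-Grundy theorem, the Grundy value of a sum of independent games is the XOR of the component values.
Combined value = 4 XOR 2 XOR 1 XOR 2 = 5.

5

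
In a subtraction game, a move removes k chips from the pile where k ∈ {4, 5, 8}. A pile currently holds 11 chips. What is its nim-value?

2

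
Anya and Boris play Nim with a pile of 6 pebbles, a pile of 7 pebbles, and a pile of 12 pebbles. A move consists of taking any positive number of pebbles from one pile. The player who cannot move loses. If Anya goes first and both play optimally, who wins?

Compute the nim-sum pairwise:
6 XOR 7 = 1
1 XOR 12 = 13
The nim-sum is 13 ≠ 0, so this is an N-position: the player to move can win; Anya has a winning move.

Anya wins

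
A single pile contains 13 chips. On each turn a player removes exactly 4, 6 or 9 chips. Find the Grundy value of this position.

Grundy values for subtraction set {4, 6, 9}:
k:     0  1  2  3  4  5  6  7  8  9 10 11 12 13
g(k):  0  0  0  0  1  1  1  1  2  2  2  2  3  0
So g(13) = 0.

0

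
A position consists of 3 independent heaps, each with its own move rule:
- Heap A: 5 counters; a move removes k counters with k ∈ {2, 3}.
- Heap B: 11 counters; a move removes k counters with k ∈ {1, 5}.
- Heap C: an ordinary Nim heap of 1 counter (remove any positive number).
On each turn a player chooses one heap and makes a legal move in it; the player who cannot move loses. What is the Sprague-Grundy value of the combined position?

0

For heap A, compute g(0), g(1), … with moves {2, 3}:
k:     0  1  2  3  4  5
g(k):  0  0  1  1  2  0
So g(5) = 0.
Build the Grundy sequence for heap B with g(k) = mex{g(k−s) : s ∈ {1, 5}, s ≤ k}:
k:     0  1  2  3  4  5  6  7  8  9 10 11
g(k):  0  1  0  1  0  1  0  1  0  1  0  1
So g(11) = 1.
Heap C is a plain Nim heap of size 1, so its Grundy value is 1.
By the Sprague-Grundy theorem, the Grundy value of a sum of independent games is the XOR of the component values.
Combined value = 0 XOR 1 XOR 1 = 0.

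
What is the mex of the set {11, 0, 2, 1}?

3

The values 0, 1, 2 are all present; 3 is the first non-negative integer missing from the set.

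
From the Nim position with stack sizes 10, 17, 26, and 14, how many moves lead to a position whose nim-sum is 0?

3

In binary:
  01010  (10)
  10001  (17)
  11010  (26)
  01110  (14)
  -----
  01111  (15)
The overall nim-sum is X = 15. A stack of size p has a winning move iff p XOR X < p (reduce it to p XOR X).
  10: 10 XOR 15 = 5 < 10 — winning move (to 5).
  17: 17 XOR 15 = 30 ≥ 17 — no move.
  26: 26 XOR 15 = 21 < 26 — winning move (to 21).
  14: 14 XOR 15 = 1 < 14 — winning move (to 1).
That gives 3 winning moves.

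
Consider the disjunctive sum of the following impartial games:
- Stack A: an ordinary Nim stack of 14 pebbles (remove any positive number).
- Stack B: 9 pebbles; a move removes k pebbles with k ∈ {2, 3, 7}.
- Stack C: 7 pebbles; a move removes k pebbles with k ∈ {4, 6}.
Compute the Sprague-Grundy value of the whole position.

13

Stack A is a plain Nim stack of size 14, so its Grundy value is 14.
Build the Grundy sequence for stack B with g(k) = mex{g(k−s) : s ∈ {2, 3, 7}, s ≤ k}:
g(0) = mex{} = 0
g(1) = mex{} = 0
g(2) = mex{0} = 1
g(3) = mex{0} = 1
g(4) = mex{0,1} = 2
g(5) = mex{1} = 0
g(6) = mex{1,2} = 0
g(7) = mex{0,2} = 1
g(8) = mex{0} = 1
g(9) = mex{0,1} = 2
So g(9) = 2.
For stack C, compute g(0), g(1), … with moves {4, 6}:
k:     0  1  2  3  4  5  6  7
g(k):  0  0  0  0  1  1  1  1
So g(7) = 1.
By the Sprague-Grundy theorem, the Grundy value of a sum of independent games is the XOR of the component values.
Combined value = 14 ⊕ 2 ⊕ 1 = 13.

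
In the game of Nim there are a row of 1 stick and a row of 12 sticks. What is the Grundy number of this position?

Nim-sum: 1 XOR 12 = 13.

13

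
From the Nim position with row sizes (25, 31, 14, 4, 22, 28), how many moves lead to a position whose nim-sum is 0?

Compute the nim-sum pairwise:
25 ^ 31 = 6
6 ^ 14 = 8
8 ^ 4 = 12
12 ^ 22 = 26
26 ^ 28 = 6
The overall nim-sum is X = 6. A row of size p has a winning move iff p XOR X < p (reduce it to p XOR X).
  25: 25 XOR 6 = 31 ≥ 25 — no move.
  31: 31 XOR 6 = 25 < 31 — winning move (to 25).
  14: 14 XOR 6 = 8 < 14 — winning move (to 8).
  4: 4 XOR 6 = 2 < 4 — winning move (to 2).
  22: 22 XOR 6 = 16 < 22 — winning move (to 16).
  28: 28 XOR 6 = 26 < 28 — winning move (to 26).
That gives 5 winning moves.

5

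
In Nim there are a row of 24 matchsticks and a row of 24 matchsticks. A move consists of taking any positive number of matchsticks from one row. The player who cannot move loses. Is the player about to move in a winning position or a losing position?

Compute the nim-sum pairwise:
24 ^ 24 = 0
The nim-sum is 0, so this is a P-position: the player to move is in a losing position under optimal play.

Losing position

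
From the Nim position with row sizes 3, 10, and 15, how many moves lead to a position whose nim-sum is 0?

Nim-sum: 3 ^ 10 ^ 15 = 6.
The overall nim-sum is X = 6. A row of size p has a winning move iff p XOR X < p (reduce it to p XOR X).
  3: 3 XOR 6 = 5 ≥ 3 — no move.
  10: 10 XOR 6 = 12 ≥ 10 — no move.
  15: 15 XOR 6 = 9 < 15 — winning move (to 9).
That gives 1 winning move.

1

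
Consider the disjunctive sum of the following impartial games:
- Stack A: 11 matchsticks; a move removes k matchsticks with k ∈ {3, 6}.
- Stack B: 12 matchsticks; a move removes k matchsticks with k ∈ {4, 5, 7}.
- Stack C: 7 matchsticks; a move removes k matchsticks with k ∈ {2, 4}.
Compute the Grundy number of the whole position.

Grundy values for stack A (subtraction set {3, 6}):
k:     0  1  2  3  4  5  6  7  8  9 10 11
g(k):  0  0  0  1  1  1  2  2  2  0  0  0
So g(11) = 0.
For stack B, compute g(0), g(1), … with moves {4, 5, 7}:
g(0) = mex{} = 0
g(1) = mex{} = 0
g(2) = mex{} = 0
g(3) = mex{} = 0
g(4) = mex{0} = 1
g(5) = mex{0} = 1
g(6) = mex{0} = 1
g(7) = mex{0} = 1
g(8) = mex{0,1} = 2
g(9) = mex{0,1} = 2
g(10) = mex{0,1} = 2
g(11) = mex{1} = 0
g(12) = mex{1,2} = 0
So g(12) = 0.
For stack C, compute g(0), g(1), … with moves {2, 4}:
g(0) = mex{} = 0
g(1) = mex{} = 0
g(2) = mex{0} = 1
g(3) = mex{0} = 1
g(4) = mex{0,1} = 2
g(5) = mex{0,1} = 2
g(6) = mex{1,2} = 0
g(7) = mex{1,2} = 0
So g(7) = 0.
The value of a disjunctive sum is the nim-sum of the parts.
Combined value = 0 XOR 0 XOR 0 = 0.

0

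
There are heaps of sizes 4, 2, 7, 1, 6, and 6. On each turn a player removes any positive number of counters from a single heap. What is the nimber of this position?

0

Write each in binary and XOR column by column:
  100  (4)
  010  (2)
  111  (7)
  001  (1)
  110  (6)
  110  (6)
  ---
  000  (0)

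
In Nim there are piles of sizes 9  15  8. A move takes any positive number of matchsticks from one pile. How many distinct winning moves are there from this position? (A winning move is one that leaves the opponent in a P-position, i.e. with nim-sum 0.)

3

Nim-sum: 9 XOR 15 XOR 8 = 14.
The overall nim-sum is X = 14. A pile of size p has a winning move iff p XOR X < p (reduce it to p XOR X).
  9: 9 XOR 14 = 7 < 9 — winning move (to 7).
  15: 15 XOR 14 = 1 < 15 — winning move (to 1).
  8: 8 XOR 14 = 6 < 8 — winning move (to 6).
That gives 3 winning moves.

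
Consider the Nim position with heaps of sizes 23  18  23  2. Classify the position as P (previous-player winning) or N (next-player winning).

Nim-sum: 23 ⊕ 18 ⊕ 23 ⊕ 2 = 16.
The nim-sum is 16 ≠ 0, so this is an N-position: the player to move can win.

N-position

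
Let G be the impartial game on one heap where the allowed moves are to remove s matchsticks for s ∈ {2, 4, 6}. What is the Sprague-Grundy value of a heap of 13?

Compute g(0), g(1), … for moves {2, 4, 6}:
g(0) = mex{} = 0
g(1) = mex{} = 0
g(2) = mex{0} = 1
g(3) = mex{0} = 1
g(4) = mex{0,1} = 2
g(5) = mex{0,1} = 2
g(6) = mex{0,1,2} = 3
g(7) = mex{0,1,2} = 3
g(8) = mex{1,2,3} = 0
g(9) = mex{1,2,3} = 0
g(10) = mex{0,2,3} = 1
g(11) = mex{0,2,3} = 1
g(12) = mex{0,1,3} = 2
g(13) = mex{0,1,3} = 2
So g(13) = 2.

2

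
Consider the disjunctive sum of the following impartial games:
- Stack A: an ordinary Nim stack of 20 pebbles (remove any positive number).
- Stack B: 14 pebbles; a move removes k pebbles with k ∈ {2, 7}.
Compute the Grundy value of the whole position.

Stack A is a plain Nim stack of size 20, so its Grundy value is 20.
For stack B, compute g(0), g(1), … with moves {2, 7}:
k:     0  1  2  3  4  5  6  7  8  9 10 11 12 13 14
g(k):  0  0  1  1  0  0  1  1  2  0  0  1  1  0  0
So g(14) = 0.
By the Sprague-Grundy theorem, the Grundy value of a sum of independent games is the XOR of the component values.
Combined value = 20 XOR 0 = 20.

20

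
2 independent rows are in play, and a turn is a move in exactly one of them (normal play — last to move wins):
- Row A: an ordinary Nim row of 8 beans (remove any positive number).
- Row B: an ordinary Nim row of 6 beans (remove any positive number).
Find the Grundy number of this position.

Row A is a plain Nim row of size 8, so its Grundy value is 8.
Row B is a plain Nim row of size 6, so its Grundy value is 6.
The value of a disjunctive sum is the nim-sum of the parts.
Combined value = 8 ⊕ 6 = 14.

14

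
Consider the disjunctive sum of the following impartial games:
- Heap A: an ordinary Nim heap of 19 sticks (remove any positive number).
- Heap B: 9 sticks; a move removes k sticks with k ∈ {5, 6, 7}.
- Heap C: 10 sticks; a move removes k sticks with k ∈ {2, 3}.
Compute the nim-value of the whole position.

18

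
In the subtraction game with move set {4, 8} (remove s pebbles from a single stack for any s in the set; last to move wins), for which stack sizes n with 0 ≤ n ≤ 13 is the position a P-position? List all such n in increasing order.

0, 1, 2, 3, 12, 13

Build the Grundy sequence with g(k) = mex{g(k−s) : s ∈ {4, 8}, s ≤ k}:
k:     0  1  2  3  4  5  6  7  8  9 10 11 12 13
g(k):  0  0  0  0  1  1  1  1  2  2  2  2  0  0
The P-positions (g = 0) in 0..13 are 0, 1, 2, 3, 12, 13.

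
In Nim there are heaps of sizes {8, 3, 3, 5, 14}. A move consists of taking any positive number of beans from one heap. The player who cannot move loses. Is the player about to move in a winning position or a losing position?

Nim-sum: 8 XOR 3 XOR 3 XOR 5 XOR 14 = 3.
The nim-sum is 3 ≠ 0, so this is an N-position: the player to move can win.

Winning position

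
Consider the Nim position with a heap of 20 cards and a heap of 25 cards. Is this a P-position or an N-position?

N-position

In binary:
  10100  (20)
  11001  (25)
  -----
  01101  (13)
The nim-sum is 13 ≠ 0, so this is an N-position: the player to move can win.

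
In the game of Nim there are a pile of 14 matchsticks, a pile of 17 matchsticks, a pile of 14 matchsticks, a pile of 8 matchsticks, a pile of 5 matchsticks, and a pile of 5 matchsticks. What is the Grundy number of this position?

25

Compute the nim-sum pairwise:
14 XOR 17 = 31
31 XOR 14 = 17
17 XOR 8 = 25
25 XOR 5 = 28
28 XOR 5 = 25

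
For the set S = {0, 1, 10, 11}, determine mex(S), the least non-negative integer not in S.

2

The values 0, 1 are all present; 2 is the first non-negative integer missing from the set.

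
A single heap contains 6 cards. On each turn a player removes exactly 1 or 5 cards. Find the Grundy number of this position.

0

Build the Grundy sequence with g(k) = mex{g(k−s) : s ∈ {1, 5}, s ≤ k}:
k:     0  1  2  3  4  5  6
g(k):  0  1  0  1  0  1  0
So g(6) = 0.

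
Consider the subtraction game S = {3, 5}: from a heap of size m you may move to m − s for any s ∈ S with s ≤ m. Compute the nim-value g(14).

Grundy values for subtraction set {3, 5}:
k:     0  1  2  3  4  5  6  7  8  9 10 11 12 13 14
g(k):  0  0  0  1  1  1  2  2  0  0  0  1  1  1  2
So g(14) = 2.

2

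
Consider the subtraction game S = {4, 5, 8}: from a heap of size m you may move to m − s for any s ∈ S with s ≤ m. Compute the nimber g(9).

2

Compute g(0), g(1), … for moves {4, 5, 8}:
g(0) = mex{} = 0
g(1) = mex{} = 0
g(2) = mex{} = 0
g(3) = mex{} = 0
g(4) = mex{0} = 1
g(5) = mex{0} = 1
g(6) = mex{0} = 1
g(7) = mex{0} = 1
g(8) = mex{0,1} = 2
g(9) = mex{0,1} = 2
So g(9) = 2.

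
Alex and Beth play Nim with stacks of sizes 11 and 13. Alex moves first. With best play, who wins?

Alex wins

Bitwise XOR of the heap sizes:
  1011  (11)
  1101  (13)
  ----
  0110  (6)
The nim-sum is 6 ≠ 0, so this is an N-position: the player to move can win; Alex has a winning move.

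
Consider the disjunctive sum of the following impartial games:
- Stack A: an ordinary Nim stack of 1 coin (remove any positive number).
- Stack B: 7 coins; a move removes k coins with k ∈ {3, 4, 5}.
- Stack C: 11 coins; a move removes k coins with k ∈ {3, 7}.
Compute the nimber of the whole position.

Stack A is a plain Nim stack of size 1, so its Grundy value is 1.
For stack B, compute g(0), g(1), … with moves {3, 4, 5}:
k:     0  1  2  3  4  5  6  7
g(k):  0  0  0  1  1  1  2  2
So g(7) = 2.
Build the Grundy sequence for stack C with g(k) = mex{g(k−s) : s ∈ {3, 7}, s ≤ k}:
g(0) = mex{} = 0
g(1) = mex{} = 0
g(2) = mex{} = 0
g(3) = mex{0} = 1
g(4) = mex{0} = 1
g(5) = mex{0} = 1
g(6) = mex{1} = 0
g(7) = mex{0,1} = 2
g(8) = mex{0,1} = 2
g(9) = mex{0} = 1
g(10) = mex{1,2} = 0
g(11) = mex{1,2} = 0
So g(11) = 0.
By the Sprague-Grundy theorem, the Grundy value of a sum of independent games is the XOR of the component values.
Combined value = 1 ⊕ 2 ⊕ 0 = 3.

3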